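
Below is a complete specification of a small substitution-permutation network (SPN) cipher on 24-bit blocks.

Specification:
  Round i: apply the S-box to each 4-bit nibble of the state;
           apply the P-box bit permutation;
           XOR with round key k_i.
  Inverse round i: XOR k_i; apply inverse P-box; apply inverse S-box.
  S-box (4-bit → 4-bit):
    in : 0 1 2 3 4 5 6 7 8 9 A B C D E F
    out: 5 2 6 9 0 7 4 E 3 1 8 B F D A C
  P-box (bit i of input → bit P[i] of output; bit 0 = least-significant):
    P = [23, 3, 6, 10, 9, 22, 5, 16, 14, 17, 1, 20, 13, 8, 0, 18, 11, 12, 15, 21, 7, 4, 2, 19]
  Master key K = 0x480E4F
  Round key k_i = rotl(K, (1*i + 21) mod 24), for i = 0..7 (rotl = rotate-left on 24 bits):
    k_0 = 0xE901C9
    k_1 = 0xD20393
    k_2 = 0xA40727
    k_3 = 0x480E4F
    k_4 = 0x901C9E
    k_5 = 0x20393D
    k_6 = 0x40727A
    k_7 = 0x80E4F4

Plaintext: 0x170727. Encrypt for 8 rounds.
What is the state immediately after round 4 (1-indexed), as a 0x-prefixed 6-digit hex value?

0x7E6C08

s_0 = plaintext = 0x170727
s_1 = Round(s_0, k_0) = 0x9BB5B2
s_2 = Round(s_1, k_1) = 0xB57859
s_3 = Round(s_2, k_2) = 0x6ADC96
s_4 = Round(s_3, k_3) = 0x7E6C08
s_5 = Round(s_4, k_4) = 0x2A4EA1
s_6 = Round(s_5, k_5) = 0x133921
s_7 = Round(s_6, k_6) = 0x241A42
s_8 = Round(s_7, k_7) = 0x90E5A8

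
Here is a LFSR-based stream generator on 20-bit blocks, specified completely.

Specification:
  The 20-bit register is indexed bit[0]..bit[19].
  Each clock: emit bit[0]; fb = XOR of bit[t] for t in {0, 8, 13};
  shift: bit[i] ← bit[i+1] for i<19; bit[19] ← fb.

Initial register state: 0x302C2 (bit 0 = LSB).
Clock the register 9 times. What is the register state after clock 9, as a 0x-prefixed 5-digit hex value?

0xEC181

reg_0 = 0x302C2
clock 1: out=0, reg = 0x18161
clock 2: out=1, reg = 0x0C0B0
clock 3: out=0, reg = 0x06058
clock 4: out=0, reg = 0x8302C
clock 5: out=0, reg = 0xC1816
clock 6: out=0, reg = 0x60C0B
clock 7: out=1, reg = 0xB0605
clock 8: out=1, reg = 0xD8302
clock 9: out=0, reg = 0xEC181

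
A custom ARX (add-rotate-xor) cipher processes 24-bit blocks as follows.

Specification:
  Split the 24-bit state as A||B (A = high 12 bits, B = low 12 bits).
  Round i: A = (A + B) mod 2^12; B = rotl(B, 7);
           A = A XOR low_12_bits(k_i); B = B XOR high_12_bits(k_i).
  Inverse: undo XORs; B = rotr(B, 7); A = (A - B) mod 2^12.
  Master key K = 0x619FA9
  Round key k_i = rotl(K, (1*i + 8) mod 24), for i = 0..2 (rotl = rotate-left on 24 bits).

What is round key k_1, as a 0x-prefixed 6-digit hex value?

K = 0x619FA9
k_0 = rotl(K, (1*0+8) mod 24) = rotl(K, 8) = 0x9FA961
k_1 = rotl(K, (1*1+8) mod 24) = rotl(K, 9) = 0x3F52C3

0x3F52C3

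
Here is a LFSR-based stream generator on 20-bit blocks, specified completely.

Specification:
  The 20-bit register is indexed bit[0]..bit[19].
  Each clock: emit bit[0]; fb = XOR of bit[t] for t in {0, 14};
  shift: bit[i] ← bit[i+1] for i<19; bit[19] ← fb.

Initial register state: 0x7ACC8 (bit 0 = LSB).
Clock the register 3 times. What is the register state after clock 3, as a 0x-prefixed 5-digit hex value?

0xCF599

reg_0 = 0x7ACC8
clock 1: out=0, reg = 0x3D664
clock 2: out=0, reg = 0x9EB32
clock 3: out=0, reg = 0xCF599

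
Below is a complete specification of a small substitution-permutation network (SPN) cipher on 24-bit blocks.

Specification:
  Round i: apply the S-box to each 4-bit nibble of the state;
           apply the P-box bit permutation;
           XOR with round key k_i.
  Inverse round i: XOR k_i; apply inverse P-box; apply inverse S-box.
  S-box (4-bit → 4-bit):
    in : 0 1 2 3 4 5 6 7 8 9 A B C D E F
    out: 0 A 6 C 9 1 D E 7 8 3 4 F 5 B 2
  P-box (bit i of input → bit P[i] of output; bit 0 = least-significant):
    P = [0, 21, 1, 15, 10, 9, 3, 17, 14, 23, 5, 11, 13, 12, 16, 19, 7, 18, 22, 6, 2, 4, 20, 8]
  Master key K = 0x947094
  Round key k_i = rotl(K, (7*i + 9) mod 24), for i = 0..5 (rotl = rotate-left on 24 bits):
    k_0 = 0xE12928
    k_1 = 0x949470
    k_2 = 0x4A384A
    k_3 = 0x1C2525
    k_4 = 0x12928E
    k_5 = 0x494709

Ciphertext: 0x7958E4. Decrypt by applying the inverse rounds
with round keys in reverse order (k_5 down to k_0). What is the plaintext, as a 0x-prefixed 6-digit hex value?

0xC8E8CE

s_0 = ciphertext = 0x7958E4
s_1 = InvRound(s_0, k_5) = 0x64F38A
s_2 = InvRound(s_1, k_4) = 0x62559F
s_3 = InvRound(s_2, k_3) = 0x28ED32
s_4 = InvRound(s_3, k_2) = 0x13FD61
s_5 = InvRound(s_4, k_1) = 0x1FDE95
s_6 = InvRound(s_5, k_0) = 0xC8E8CE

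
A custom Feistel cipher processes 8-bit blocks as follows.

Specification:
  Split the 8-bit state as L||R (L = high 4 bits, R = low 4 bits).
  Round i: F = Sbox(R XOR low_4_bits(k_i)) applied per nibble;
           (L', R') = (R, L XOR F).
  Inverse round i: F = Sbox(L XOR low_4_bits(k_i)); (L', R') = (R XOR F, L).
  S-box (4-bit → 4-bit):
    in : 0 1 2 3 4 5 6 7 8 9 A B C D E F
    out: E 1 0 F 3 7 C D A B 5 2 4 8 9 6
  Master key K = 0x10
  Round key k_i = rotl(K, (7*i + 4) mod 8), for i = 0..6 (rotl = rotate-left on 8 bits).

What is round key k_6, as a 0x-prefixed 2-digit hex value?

0x04

K = 0x10
k_0 = rotl(K, (7*0+4) mod 8) = rotl(K, 4) = 0x01
k_1 = rotl(K, (7*1+4) mod 8) = rotl(K, 3) = 0x80
k_2 = rotl(K, (7*2+4) mod 8) = rotl(K, 2) = 0x40
k_3 = rotl(K, (7*3+4) mod 8) = rotl(K, 1) = 0x20
k_4 = rotl(K, (7*4+4) mod 8) = rotl(K, 0) = 0x10
k_5 = rotl(K, (7*5+4) mod 8) = rotl(K, 7) = 0x08
k_6 = rotl(K, (7*6+4) mod 8) = rotl(K, 6) = 0x04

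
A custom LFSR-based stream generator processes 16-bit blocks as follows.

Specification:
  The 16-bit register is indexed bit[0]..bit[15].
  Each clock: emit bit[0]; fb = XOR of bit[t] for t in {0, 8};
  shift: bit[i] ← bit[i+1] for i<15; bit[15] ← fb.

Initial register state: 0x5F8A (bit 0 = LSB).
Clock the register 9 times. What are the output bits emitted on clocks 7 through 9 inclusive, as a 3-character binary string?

reg_0 = 0x5F8A
clock 1: out=0, reg = 0xAFC5
clock 2: out=1, reg = 0x57E2
clock 3: out=0, reg = 0xABF1
clock 4: out=1, reg = 0x55F8
clock 5: out=0, reg = 0xAAFC
clock 6: out=0, reg = 0x557E
clock 7: out=0, reg = 0xAABF
clock 8: out=1, reg = 0xD55F
clock 9: out=1, reg = 0x6AAF

011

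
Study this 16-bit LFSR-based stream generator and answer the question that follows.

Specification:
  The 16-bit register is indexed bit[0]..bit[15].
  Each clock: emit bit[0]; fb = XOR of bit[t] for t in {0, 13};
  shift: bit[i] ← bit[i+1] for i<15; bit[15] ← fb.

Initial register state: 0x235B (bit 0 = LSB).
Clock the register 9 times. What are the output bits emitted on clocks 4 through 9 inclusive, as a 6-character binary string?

reg_0 = 0x235B
clock 1: out=1, reg = 0x11AD
clock 2: out=1, reg = 0x88D6
clock 3: out=0, reg = 0x446B
clock 4: out=1, reg = 0xA235
clock 5: out=1, reg = 0x511A
clock 6: out=0, reg = 0x288D
clock 7: out=1, reg = 0x1446
clock 8: out=0, reg = 0x0A23
clock 9: out=1, reg = 0x8511

110101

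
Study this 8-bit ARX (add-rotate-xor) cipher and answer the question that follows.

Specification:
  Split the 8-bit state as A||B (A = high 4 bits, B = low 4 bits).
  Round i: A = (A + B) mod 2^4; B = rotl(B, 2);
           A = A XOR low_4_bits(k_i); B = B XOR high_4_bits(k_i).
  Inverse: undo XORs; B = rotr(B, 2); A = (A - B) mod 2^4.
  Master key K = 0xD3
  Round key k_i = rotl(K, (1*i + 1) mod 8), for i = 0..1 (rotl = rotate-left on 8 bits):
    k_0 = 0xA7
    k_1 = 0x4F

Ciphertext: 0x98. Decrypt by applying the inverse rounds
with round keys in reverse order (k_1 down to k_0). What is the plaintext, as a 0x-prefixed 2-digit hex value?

0xE6

s_0 = ciphertext = 0x98
s_1 = InvRound(s_0, k_1) = 0x33
s_2 = InvRound(s_1, k_0) = 0xE6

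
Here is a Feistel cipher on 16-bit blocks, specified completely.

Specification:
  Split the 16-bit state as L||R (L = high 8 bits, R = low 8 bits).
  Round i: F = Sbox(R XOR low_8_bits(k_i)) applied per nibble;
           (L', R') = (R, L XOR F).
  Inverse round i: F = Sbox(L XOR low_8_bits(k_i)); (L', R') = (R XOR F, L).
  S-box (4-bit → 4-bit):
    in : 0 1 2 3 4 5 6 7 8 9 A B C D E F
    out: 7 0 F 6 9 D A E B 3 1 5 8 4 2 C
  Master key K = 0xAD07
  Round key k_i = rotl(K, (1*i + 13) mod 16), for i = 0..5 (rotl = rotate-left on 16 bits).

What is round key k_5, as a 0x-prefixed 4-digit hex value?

0xB41E

K = 0xAD07
k_0 = rotl(K, (1*0+13) mod 16) = rotl(K, 13) = 0xF5A0
k_1 = rotl(K, (1*1+13) mod 16) = rotl(K, 14) = 0xEB41
k_2 = rotl(K, (1*2+13) mod 16) = rotl(K, 15) = 0xD683
k_3 = rotl(K, (1*3+13) mod 16) = rotl(K, 0) = 0xAD07
k_4 = rotl(K, (1*4+13) mod 16) = rotl(K, 1) = 0x5A0F
k_5 = rotl(K, (1*5+13) mod 16) = rotl(K, 2) = 0xB41E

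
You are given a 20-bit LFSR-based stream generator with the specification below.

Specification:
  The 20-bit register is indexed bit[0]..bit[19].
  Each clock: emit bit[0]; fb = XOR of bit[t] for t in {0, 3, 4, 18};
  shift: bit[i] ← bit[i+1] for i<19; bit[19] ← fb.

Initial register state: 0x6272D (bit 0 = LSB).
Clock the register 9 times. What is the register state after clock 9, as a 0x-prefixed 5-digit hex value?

0x93B13

reg_0 = 0x6272D
clock 1: out=1, reg = 0xB1396
clock 2: out=0, reg = 0xD89CB
clock 3: out=1, reg = 0xEC4E5
clock 4: out=1, reg = 0x76272
clock 5: out=0, reg = 0x3B139
clock 6: out=1, reg = 0x9D89C
clock 7: out=0, reg = 0x4EC4E
clock 8: out=0, reg = 0x27627
clock 9: out=1, reg = 0x93B13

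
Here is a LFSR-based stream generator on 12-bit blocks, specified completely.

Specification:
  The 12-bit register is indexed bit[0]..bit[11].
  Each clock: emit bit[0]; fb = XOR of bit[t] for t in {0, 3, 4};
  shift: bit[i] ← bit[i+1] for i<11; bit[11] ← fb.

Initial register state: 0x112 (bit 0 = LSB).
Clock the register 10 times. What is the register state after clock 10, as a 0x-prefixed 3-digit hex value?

reg_0 = 0x112
clock 1: out=0, reg = 0x889
clock 2: out=1, reg = 0x444
clock 3: out=0, reg = 0x222
clock 4: out=0, reg = 0x111
clock 5: out=1, reg = 0x088
clock 6: out=0, reg = 0x844
clock 7: out=0, reg = 0x422
clock 8: out=0, reg = 0x211
clock 9: out=1, reg = 0x108
clock 10: out=0, reg = 0x884

0x884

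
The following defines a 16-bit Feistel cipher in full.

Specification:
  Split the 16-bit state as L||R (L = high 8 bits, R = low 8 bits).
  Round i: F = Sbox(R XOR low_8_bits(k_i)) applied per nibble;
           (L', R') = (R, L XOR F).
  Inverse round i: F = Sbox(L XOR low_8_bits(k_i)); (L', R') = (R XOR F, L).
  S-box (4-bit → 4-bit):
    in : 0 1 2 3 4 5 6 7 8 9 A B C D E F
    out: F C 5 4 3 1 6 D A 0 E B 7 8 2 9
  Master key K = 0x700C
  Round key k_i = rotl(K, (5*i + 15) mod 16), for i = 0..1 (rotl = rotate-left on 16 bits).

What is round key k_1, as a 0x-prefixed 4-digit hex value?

0x00C7

K = 0x700C
k_0 = rotl(K, (5*0+15) mod 16) = rotl(K, 15) = 0x3806
k_1 = rotl(K, (5*1+15) mod 16) = rotl(K, 4) = 0x00C7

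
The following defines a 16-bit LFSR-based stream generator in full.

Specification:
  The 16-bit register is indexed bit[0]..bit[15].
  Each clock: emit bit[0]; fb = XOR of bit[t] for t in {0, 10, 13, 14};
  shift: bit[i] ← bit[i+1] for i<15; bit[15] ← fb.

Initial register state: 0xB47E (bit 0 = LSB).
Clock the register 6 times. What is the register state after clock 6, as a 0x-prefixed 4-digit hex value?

0x92D1

reg_0 = 0xB47E
clock 1: out=0, reg = 0x5A3F
clock 2: out=1, reg = 0x2D1F
clock 3: out=1, reg = 0x968F
clock 4: out=1, reg = 0x4B47
clock 5: out=1, reg = 0x25A3
clock 6: out=1, reg = 0x92D1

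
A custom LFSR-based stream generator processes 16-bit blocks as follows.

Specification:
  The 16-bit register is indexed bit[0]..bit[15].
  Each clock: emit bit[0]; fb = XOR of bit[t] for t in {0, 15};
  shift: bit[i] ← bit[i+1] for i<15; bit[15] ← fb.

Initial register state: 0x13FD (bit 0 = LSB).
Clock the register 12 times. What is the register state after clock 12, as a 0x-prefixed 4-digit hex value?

0xEAB1

reg_0 = 0x13FD
clock 1: out=1, reg = 0x89FE
clock 2: out=0, reg = 0xC4FF
clock 3: out=1, reg = 0x627F
clock 4: out=1, reg = 0xB13F
clock 5: out=1, reg = 0x589F
clock 6: out=1, reg = 0xAC4F
clock 7: out=1, reg = 0x5627
clock 8: out=1, reg = 0xAB13
clock 9: out=1, reg = 0x5589
clock 10: out=1, reg = 0xAAC4
clock 11: out=0, reg = 0xD562
clock 12: out=0, reg = 0xEAB1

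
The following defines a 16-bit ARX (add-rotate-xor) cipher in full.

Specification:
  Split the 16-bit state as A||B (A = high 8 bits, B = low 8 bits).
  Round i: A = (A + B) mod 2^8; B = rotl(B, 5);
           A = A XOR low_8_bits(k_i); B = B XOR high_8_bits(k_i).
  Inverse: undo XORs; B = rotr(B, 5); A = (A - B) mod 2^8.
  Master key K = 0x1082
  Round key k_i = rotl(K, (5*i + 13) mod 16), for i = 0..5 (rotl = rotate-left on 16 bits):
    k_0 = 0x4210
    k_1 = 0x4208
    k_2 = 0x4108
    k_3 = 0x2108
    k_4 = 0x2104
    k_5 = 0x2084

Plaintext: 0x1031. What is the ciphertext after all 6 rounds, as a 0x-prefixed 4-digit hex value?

s_0 = plaintext = 0x1031
s_1 = Round(s_0, k_0) = 0x5164
s_2 = Round(s_1, k_1) = 0xBDCE
s_3 = Round(s_2, k_2) = 0x8398
s_4 = Round(s_3, k_3) = 0x1332
s_5 = Round(s_4, k_4) = 0x4167
s_6 = Round(s_5, k_5) = 0x2CCC

0x2CCC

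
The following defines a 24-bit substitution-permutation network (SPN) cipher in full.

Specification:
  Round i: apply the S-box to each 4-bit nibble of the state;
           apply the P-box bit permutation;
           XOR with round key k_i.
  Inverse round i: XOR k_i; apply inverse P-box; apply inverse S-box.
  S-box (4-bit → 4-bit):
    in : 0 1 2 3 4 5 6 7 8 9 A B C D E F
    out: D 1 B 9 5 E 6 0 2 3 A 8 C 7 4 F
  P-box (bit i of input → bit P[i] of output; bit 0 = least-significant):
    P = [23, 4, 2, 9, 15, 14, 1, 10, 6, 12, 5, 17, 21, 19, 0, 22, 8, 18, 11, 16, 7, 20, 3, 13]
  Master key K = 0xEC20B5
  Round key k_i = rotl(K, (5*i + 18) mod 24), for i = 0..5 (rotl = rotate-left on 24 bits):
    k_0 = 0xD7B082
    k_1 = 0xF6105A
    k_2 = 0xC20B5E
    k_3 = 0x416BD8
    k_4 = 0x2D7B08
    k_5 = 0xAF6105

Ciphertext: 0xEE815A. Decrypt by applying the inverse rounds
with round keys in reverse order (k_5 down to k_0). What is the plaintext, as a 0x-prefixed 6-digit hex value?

0x900881

s_0 = ciphertext = 0xEE815A
s_1 = InvRound(s_0, k_5) = 0xCBC1D6
s_2 = InvRound(s_1, k_4) = 0x06324F
s_3 = InvRound(s_2, k_3) = 0x1FCA66
s_4 = InvRound(s_3, k_2) = 0x62AE99
s_5 = InvRound(s_4, k_1) = 0x26E903
s_6 = InvRound(s_5, k_0) = 0x900881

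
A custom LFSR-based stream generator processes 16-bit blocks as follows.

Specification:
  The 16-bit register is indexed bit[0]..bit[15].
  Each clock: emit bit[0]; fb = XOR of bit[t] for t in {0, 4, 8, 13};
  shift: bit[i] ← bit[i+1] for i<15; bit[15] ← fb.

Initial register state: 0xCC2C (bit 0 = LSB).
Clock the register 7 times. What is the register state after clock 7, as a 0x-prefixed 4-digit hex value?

reg_0 = 0xCC2C
clock 1: out=0, reg = 0x6616
clock 2: out=0, reg = 0x330B
clock 3: out=1, reg = 0x9985
clock 4: out=1, reg = 0x4CC2
clock 5: out=0, reg = 0x2661
clock 6: out=1, reg = 0x1330
clock 7: out=0, reg = 0x0998

0x0998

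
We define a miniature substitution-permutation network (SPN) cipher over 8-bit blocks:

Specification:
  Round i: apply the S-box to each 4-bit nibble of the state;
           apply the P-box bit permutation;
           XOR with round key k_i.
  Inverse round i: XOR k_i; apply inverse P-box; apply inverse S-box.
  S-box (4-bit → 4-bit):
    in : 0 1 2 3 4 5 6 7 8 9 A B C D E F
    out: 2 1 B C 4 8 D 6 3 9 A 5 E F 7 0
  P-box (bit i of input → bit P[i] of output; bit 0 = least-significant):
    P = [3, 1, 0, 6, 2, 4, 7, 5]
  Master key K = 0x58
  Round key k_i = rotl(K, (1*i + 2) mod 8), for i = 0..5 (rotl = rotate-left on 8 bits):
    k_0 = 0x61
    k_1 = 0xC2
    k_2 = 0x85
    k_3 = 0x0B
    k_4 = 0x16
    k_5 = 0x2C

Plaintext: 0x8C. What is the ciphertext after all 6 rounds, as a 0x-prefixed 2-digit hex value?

0xE6

s_0 = plaintext = 0x8C
s_1 = Round(s_0, k_0) = 0x36
s_2 = Round(s_1, k_1) = 0x2B
s_3 = Round(s_2, k_2) = 0xB8
s_4 = Round(s_3, k_3) = 0x85
s_5 = Round(s_4, k_4) = 0x42
s_6 = Round(s_5, k_5) = 0xE6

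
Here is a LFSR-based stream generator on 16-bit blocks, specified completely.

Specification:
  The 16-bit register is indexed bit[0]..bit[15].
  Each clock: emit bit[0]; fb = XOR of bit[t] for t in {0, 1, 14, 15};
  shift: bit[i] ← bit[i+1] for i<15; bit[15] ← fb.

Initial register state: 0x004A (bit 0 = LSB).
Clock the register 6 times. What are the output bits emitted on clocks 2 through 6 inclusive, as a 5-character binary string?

10100

reg_0 = 0x004A
clock 1: out=0, reg = 0x8025
clock 2: out=1, reg = 0x4012
clock 3: out=0, reg = 0x2009
clock 4: out=1, reg = 0x9004
clock 5: out=0, reg = 0xC802
clock 6: out=0, reg = 0xE401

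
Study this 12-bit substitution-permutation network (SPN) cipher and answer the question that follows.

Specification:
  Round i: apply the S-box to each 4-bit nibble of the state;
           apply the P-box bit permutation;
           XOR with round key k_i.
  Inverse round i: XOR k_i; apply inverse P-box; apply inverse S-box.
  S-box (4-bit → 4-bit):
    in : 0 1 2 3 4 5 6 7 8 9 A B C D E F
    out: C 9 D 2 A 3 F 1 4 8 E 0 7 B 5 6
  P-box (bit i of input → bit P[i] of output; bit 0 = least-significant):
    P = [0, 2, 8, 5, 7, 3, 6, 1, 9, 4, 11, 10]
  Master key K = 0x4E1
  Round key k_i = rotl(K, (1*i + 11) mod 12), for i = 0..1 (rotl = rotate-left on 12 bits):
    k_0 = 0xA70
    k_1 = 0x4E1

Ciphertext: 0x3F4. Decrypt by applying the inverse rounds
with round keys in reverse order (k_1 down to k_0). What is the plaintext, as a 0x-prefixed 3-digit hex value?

0x1CF

s_0 = ciphertext = 0x3F4
s_1 = InvRound(s_0, k_1) = 0xDBC
s_2 = InvRound(s_1, k_0) = 0x1CF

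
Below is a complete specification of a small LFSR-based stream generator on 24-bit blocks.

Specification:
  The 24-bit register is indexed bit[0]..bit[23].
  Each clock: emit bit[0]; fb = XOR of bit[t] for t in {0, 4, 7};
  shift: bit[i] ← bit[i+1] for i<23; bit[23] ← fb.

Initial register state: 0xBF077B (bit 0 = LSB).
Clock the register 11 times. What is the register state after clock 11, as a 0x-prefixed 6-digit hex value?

0x2057E0

reg_0 = 0xBF077B
clock 1: out=1, reg = 0x5F83BD
clock 2: out=1, reg = 0xAFC1DE
clock 3: out=0, reg = 0x57E0EF
clock 4: out=1, reg = 0x2BF077
clock 5: out=1, reg = 0x15F83B
clock 6: out=1, reg = 0x0AFC1D
clock 7: out=1, reg = 0x057E0E
clock 8: out=0, reg = 0x02BF07
clock 9: out=1, reg = 0x815F83
clock 10: out=1, reg = 0x40AFC1
clock 11: out=1, reg = 0x2057E0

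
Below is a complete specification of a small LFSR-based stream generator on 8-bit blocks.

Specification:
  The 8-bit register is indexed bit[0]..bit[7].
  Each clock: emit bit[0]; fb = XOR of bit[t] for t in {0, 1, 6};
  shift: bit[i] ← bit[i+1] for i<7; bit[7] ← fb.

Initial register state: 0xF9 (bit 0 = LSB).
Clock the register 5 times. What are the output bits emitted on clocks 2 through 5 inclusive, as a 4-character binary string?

reg_0 = 0xF9
clock 1: out=1, reg = 0x7C
clock 2: out=0, reg = 0xBE
clock 3: out=0, reg = 0xDF
clock 4: out=1, reg = 0xEF
clock 5: out=1, reg = 0xF7

0011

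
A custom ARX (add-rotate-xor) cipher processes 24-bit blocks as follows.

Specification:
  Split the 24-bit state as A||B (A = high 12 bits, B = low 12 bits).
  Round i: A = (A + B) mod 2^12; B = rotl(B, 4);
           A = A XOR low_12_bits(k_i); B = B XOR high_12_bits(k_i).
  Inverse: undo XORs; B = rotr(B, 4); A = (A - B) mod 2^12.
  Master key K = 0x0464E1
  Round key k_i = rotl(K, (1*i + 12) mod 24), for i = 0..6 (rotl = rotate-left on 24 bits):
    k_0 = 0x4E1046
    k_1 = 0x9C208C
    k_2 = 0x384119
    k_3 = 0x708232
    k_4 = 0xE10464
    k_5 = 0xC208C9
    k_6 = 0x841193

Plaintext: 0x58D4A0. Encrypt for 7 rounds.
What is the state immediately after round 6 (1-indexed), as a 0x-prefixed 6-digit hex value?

s_0 = plaintext = 0x58D4A0
s_1 = Round(s_0, k_0) = 0xA6BEE5
s_2 = Round(s_1, k_1) = 0x9DC79C
s_3 = Round(s_2, k_2) = 0x061A43
s_4 = Round(s_3, k_3) = 0x896332
s_5 = Round(s_4, k_4) = 0xFACD33
s_6 = Round(s_5, k_5) = 0x416F1D
s_7 = Round(s_6, k_6) = 0x2A099E

0x416F1D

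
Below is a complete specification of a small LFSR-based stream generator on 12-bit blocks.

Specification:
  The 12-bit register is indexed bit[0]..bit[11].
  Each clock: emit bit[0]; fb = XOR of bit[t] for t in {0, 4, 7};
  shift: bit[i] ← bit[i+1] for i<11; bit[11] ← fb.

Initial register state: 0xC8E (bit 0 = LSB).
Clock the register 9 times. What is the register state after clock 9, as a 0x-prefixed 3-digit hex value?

0x5FE

reg_0 = 0xC8E
clock 1: out=0, reg = 0xE47
clock 2: out=1, reg = 0xF23
clock 3: out=1, reg = 0xF91
clock 4: out=1, reg = 0xFC8
clock 5: out=0, reg = 0xFE4
clock 6: out=0, reg = 0xFF2
clock 7: out=0, reg = 0x7F9
clock 8: out=1, reg = 0xBFC
clock 9: out=0, reg = 0x5FE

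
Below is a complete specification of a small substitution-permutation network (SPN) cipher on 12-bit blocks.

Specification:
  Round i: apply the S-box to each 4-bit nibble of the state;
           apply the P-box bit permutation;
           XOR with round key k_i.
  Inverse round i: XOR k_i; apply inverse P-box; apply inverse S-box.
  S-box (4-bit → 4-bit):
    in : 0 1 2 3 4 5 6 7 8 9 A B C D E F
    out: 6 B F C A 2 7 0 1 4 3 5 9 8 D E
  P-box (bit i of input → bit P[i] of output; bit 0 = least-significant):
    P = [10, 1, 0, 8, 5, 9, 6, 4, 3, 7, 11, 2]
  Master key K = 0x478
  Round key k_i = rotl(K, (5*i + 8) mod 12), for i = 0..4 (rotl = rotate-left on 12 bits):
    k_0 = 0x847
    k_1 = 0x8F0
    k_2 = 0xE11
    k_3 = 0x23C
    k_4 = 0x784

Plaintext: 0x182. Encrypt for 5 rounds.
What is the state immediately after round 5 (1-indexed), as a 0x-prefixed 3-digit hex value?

s_0 = plaintext = 0x182
s_1 = Round(s_0, k_0) = 0xDE8
s_2 = Round(s_1, k_1) = 0xC84
s_3 = Round(s_2, k_2) = 0xF3F
s_4 = Round(s_3, k_3) = 0xBEB
s_5 = Round(s_4, k_4) = 0xBFD

0xBFD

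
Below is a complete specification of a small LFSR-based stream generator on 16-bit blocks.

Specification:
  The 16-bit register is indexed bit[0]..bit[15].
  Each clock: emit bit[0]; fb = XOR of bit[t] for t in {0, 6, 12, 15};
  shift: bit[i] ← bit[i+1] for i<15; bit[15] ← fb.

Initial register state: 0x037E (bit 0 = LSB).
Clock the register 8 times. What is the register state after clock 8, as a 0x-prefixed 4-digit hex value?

reg_0 = 0x037E
clock 1: out=0, reg = 0x81BF
clock 2: out=1, reg = 0x40DF
clock 3: out=1, reg = 0x206F
clock 4: out=1, reg = 0x1037
clock 5: out=1, reg = 0x081B
clock 6: out=1, reg = 0x840D
clock 7: out=1, reg = 0x4206
clock 8: out=0, reg = 0x2103

0x2103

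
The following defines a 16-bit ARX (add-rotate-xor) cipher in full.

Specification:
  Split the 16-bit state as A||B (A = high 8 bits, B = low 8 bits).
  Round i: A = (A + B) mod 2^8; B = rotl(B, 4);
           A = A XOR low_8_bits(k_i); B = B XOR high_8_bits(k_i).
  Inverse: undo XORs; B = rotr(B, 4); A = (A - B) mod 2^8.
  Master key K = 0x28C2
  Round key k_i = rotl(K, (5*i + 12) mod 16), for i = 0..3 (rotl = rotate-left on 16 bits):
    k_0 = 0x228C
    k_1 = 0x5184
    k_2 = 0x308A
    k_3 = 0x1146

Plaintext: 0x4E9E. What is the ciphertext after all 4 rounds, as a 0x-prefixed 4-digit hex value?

s_0 = plaintext = 0x4E9E
s_1 = Round(s_0, k_0) = 0x60CB
s_2 = Round(s_1, k_1) = 0xAFED
s_3 = Round(s_2, k_2) = 0x16EE
s_4 = Round(s_3, k_3) = 0x42FF

0x42FF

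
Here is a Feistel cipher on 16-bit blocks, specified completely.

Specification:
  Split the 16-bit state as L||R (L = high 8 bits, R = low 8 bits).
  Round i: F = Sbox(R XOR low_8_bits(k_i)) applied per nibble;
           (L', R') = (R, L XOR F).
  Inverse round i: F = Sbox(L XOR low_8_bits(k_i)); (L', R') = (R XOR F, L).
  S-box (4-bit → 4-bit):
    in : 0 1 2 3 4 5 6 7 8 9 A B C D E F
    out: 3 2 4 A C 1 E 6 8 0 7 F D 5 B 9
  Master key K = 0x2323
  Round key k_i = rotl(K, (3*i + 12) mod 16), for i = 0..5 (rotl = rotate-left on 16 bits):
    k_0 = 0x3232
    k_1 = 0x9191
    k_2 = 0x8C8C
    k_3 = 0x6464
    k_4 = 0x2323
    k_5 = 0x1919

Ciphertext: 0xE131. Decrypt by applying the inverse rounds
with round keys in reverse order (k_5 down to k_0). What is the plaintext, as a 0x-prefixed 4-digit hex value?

0xDFCC

s_0 = ciphertext = 0xE131
s_1 = InvRound(s_0, k_5) = 0xA9E1
s_2 = InvRound(s_1, k_4) = 0x66A9
s_3 = InvRound(s_2, k_3) = 0x9D66
s_4 = InvRound(s_3, k_2) = 0x449D
s_5 = InvRound(s_4, k_1) = 0xCC44
s_6 = InvRound(s_5, k_0) = 0xDFCC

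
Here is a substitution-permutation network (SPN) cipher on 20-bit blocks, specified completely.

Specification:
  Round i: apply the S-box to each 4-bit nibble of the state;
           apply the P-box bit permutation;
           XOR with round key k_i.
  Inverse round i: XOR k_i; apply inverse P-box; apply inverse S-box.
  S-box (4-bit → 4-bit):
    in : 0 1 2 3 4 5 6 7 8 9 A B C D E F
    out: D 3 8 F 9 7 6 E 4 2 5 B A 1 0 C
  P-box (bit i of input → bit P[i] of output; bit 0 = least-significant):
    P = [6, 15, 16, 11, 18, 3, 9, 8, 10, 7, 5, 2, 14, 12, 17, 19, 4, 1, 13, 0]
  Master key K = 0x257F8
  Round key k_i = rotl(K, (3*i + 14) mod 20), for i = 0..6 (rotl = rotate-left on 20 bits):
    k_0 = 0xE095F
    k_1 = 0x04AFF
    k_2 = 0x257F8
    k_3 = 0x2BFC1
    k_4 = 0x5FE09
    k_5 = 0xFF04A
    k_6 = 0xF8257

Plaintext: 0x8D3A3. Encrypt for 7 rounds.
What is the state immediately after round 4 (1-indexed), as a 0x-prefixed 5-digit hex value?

0xEDCA0

s_0 = plaintext = 0x8D3A3
s_1 = Round(s_0, k_0) = 0xBE7BB
s_2 = Round(s_1, k_1) = 0x4C300
s_3 = Round(s_2, k_2) = 0xF480D
s_4 = Round(s_3, k_3) = 0xEDCA0
s_5 = Round(s_4, k_4) = 0x0B4CD
s_6 = Round(s_5, k_5) = 0x78517
s_7 = Round(s_6, k_6) = 0x82EFC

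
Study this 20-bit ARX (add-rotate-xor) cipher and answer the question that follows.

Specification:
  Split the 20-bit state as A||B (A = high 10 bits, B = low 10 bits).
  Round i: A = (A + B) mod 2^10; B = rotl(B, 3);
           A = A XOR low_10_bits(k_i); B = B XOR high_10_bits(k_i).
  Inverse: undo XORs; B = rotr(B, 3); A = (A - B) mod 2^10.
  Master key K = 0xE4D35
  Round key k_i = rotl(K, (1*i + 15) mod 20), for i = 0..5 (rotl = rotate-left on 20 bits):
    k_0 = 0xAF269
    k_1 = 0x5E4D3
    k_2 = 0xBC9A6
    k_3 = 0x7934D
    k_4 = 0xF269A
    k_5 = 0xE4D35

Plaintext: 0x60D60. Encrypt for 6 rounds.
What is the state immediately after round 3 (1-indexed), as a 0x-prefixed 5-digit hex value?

s_0 = plaintext = 0x60D60
s_1 = Round(s_0, k_0) = 0x229BE
s_2 = Round(s_1, k_1) = 0xA6C8A
s_3 = Round(s_2, k_2) = 0xA0EA3
s_4 = Round(s_3, k_3) = 0x9ACF9
s_5 = Round(s_4, k_4) = 0x7F800
s_6 = Round(s_5, k_5) = 0x32F93

0xA0EA3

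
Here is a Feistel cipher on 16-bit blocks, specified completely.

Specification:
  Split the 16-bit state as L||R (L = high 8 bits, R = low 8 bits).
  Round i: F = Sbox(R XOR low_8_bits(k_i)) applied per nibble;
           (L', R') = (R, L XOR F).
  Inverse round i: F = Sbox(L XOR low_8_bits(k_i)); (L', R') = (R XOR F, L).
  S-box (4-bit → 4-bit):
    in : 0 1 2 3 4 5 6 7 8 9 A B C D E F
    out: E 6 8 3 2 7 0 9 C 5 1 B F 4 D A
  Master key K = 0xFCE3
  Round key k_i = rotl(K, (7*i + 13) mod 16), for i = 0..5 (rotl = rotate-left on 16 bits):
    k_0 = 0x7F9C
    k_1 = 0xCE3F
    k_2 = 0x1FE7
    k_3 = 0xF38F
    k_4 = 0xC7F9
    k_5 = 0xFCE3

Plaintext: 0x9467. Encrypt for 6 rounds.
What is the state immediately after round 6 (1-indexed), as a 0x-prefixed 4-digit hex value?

0xC0BE

s_0 = plaintext = 0x9467
s_1 = Round(s_0, k_0) = 0x673F
s_2 = Round(s_1, k_1) = 0x3F89
s_3 = Round(s_2, k_2) = 0x8932
s_4 = Round(s_3, k_3) = 0x323D
s_5 = Round(s_4, k_4) = 0x3DC0
s_6 = Round(s_5, k_5) = 0xC0BE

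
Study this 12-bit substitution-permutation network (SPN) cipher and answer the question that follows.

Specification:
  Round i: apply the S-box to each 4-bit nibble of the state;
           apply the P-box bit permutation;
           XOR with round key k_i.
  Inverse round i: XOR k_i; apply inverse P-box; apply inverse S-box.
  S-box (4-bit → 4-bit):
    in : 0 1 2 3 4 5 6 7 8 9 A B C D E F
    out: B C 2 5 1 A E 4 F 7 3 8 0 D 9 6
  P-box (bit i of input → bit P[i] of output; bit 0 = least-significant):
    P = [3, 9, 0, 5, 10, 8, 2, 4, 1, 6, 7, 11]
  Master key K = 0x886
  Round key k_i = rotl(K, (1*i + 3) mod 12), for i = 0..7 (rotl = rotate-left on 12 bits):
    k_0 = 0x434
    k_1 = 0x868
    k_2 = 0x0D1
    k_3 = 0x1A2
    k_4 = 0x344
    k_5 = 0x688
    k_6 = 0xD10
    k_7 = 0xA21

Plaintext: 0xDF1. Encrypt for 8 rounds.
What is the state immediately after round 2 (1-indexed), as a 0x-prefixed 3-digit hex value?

s_0 = plaintext = 0xDF1
s_1 = Round(s_0, k_0) = 0xD93
s_2 = Round(s_1, k_1) = 0x5E7
s_3 = Round(s_2, k_2) = 0xC80
s_4 = Round(s_3, k_3) = 0x69E
s_5 = Round(s_4, k_4) = 0xEA8
s_6 = Round(s_5, k_5) = 0x9A3
s_7 = Round(s_6, k_6) = 0x8DB
s_8 = Round(s_7, k_7) = 0x6D7

0x5E7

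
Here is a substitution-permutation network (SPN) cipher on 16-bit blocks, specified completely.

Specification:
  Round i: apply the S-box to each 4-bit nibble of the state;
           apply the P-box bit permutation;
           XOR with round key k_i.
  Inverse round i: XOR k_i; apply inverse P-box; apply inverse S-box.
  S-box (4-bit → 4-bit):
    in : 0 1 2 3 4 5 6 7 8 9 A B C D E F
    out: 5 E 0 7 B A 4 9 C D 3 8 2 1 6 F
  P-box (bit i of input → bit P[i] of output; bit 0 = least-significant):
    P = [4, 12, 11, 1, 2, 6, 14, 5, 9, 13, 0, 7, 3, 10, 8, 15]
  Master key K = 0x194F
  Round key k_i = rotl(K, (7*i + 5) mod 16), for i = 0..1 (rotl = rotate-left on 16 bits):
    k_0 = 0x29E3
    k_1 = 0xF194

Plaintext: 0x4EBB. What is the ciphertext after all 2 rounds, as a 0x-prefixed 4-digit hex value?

s_0 = plaintext = 0x4EBB
s_1 = Round(s_0, k_0) = 0x8DC8
s_2 = Round(s_1, k_1) = 0x7AD6

0x7AD6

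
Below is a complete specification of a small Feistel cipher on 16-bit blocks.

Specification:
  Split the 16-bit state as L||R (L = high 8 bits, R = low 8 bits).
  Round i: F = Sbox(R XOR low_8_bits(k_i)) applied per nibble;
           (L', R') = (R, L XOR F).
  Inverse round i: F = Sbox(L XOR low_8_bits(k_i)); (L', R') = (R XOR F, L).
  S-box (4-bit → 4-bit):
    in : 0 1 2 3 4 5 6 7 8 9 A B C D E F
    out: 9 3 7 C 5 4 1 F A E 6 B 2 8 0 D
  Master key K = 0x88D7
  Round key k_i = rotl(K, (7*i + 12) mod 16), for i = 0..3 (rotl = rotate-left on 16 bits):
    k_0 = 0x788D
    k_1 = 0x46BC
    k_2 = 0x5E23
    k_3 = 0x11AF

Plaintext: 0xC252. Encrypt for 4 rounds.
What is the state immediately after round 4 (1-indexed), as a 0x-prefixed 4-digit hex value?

s_0 = plaintext = 0xC252
s_1 = Round(s_0, k_0) = 0x524F
s_2 = Round(s_1, k_1) = 0x4F8E
s_3 = Round(s_2, k_2) = 0x8E27
s_4 = Round(s_3, k_3) = 0x2724

0x2724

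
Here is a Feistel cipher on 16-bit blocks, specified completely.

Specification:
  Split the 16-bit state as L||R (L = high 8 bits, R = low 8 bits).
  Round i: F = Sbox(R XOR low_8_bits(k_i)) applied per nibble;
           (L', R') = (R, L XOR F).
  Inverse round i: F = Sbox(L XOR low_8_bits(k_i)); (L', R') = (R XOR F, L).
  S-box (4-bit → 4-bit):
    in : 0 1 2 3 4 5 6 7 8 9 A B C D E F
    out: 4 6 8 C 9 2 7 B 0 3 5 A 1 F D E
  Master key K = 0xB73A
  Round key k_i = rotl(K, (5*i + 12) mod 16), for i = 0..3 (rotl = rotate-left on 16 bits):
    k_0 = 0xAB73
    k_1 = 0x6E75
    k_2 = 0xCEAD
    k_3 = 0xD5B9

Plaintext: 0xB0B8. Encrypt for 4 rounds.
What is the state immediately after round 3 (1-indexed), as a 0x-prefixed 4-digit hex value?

s_0 = plaintext = 0xB0B8
s_1 = Round(s_0, k_0) = 0xB8AA
s_2 = Round(s_1, k_1) = 0xAA46
s_3 = Round(s_2, k_2) = 0x4670
s_4 = Round(s_3, k_3) = 0x7055

0x4670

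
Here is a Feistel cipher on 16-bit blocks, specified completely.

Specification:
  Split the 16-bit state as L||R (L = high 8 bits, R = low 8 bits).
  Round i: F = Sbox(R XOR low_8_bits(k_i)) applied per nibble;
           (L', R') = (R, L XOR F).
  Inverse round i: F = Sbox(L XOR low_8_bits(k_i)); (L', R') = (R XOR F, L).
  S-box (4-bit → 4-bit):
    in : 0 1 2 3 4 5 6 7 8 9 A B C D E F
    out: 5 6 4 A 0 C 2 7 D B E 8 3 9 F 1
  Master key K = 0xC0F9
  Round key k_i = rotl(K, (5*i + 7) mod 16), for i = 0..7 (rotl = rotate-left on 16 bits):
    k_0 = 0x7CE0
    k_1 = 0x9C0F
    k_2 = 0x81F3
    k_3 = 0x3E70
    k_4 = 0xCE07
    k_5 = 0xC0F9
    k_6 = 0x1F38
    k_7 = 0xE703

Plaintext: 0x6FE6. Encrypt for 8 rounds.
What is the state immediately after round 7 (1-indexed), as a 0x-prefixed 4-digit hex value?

0xD23C

s_0 = plaintext = 0x6FE6
s_1 = Round(s_0, k_0) = 0xE63D
s_2 = Round(s_1, k_1) = 0x3D42
s_3 = Round(s_2, k_2) = 0x42BB
s_4 = Round(s_3, k_3) = 0xBB7A
s_5 = Round(s_4, k_4) = 0x7AC2
s_6 = Round(s_5, k_5) = 0xC2D2
s_7 = Round(s_6, k_6) = 0xD23C
s_8 = Round(s_7, k_7) = 0x3C73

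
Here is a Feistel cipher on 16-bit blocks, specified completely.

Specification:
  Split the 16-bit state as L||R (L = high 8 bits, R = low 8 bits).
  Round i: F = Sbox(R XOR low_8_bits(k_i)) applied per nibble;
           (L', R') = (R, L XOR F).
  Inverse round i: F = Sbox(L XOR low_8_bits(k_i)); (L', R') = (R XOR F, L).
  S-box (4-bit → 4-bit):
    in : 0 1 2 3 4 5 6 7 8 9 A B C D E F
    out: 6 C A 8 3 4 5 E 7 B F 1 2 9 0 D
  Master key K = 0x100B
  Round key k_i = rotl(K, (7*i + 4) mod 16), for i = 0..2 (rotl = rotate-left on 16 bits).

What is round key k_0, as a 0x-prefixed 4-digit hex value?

K = 0x100B
k_0 = rotl(K, (7*0+4) mod 16) = rotl(K, 4) = 0x00B1

0x00B1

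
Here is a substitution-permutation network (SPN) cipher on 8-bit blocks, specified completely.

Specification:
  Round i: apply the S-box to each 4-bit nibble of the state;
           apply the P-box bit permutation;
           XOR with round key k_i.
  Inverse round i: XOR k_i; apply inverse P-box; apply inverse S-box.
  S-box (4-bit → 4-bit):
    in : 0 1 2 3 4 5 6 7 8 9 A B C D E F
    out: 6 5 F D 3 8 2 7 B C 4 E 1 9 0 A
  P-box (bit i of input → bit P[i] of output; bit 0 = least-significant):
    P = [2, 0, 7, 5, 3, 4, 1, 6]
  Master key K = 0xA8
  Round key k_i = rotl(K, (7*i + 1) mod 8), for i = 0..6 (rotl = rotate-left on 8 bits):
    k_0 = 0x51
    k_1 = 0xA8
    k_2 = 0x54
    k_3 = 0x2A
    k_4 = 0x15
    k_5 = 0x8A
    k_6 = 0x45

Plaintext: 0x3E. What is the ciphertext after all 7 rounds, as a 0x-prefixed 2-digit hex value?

s_0 = plaintext = 0x3E
s_1 = Round(s_0, k_0) = 0x1B
s_2 = Round(s_1, k_1) = 0x03
s_3 = Round(s_2, k_2) = 0xE2
s_4 = Round(s_3, k_3) = 0x8F
s_5 = Round(s_4, k_4) = 0x6C
s_6 = Round(s_5, k_5) = 0x9E
s_7 = Round(s_6, k_6) = 0x07

0x07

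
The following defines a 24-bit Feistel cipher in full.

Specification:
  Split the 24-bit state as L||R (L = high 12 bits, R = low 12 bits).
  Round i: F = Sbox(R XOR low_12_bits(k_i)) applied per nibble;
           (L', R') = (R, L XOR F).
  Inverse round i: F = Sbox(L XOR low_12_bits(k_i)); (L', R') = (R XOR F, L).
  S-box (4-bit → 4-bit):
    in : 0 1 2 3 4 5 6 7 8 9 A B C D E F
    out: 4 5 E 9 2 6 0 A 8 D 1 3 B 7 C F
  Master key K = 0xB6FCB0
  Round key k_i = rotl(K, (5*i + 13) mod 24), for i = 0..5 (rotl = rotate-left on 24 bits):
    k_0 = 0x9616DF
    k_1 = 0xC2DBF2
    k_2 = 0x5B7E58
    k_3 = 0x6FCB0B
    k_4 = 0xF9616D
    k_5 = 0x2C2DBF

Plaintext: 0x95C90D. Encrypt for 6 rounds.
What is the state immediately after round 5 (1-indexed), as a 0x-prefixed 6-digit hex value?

s_0 = plaintext = 0x95C90D
s_1 = Round(s_0, k_0) = 0x90D622
s_2 = Round(s_1, k_1) = 0x622E79
s_3 = Round(s_2, k_2) = 0xE792C7
s_4 = Round(s_3, k_3) = 0x2C73C2
s_5 = Round(s_4, k_4) = 0x3C2CD8
s_6 = Round(s_5, k_5) = 0xCD86C8

0x3C2CD8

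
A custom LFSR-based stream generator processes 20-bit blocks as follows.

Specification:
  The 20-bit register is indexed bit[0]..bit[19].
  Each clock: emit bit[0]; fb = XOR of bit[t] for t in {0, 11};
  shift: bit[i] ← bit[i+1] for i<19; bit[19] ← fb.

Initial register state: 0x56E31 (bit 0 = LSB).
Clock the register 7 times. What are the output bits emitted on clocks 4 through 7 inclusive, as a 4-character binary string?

0110

reg_0 = 0x56E31
clock 1: out=1, reg = 0x2B718
clock 2: out=0, reg = 0x15B8C
clock 3: out=0, reg = 0x8ADC6
clock 4: out=0, reg = 0xC56E3
clock 5: out=1, reg = 0xE2B71
clock 6: out=1, reg = 0x715B8
clock 7: out=0, reg = 0x38ADC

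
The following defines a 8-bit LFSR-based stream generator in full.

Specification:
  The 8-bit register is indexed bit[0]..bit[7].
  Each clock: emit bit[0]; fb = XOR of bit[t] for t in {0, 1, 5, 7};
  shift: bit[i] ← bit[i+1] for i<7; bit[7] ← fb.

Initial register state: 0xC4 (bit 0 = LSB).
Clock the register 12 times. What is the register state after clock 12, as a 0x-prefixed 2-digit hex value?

0xD7

reg_0 = 0xC4
clock 1: out=0, reg = 0xE2
clock 2: out=0, reg = 0xF1
clock 3: out=1, reg = 0xF8
clock 4: out=0, reg = 0x7C
clock 5: out=0, reg = 0xBE
clock 6: out=0, reg = 0xDF
clock 7: out=1, reg = 0xEF
clock 8: out=1, reg = 0x77
clock 9: out=1, reg = 0xBB
clock 10: out=1, reg = 0x5D
clock 11: out=1, reg = 0xAE
clock 12: out=0, reg = 0xD7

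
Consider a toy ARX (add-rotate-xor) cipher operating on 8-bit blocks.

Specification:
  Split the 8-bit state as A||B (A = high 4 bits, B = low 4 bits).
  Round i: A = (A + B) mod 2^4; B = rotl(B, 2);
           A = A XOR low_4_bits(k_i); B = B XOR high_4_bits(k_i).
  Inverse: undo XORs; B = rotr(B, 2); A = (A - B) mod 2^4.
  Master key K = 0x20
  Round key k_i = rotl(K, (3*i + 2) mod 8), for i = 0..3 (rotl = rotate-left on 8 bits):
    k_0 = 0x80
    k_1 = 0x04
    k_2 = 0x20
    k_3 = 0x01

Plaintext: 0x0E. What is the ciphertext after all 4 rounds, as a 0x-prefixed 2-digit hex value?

s_0 = plaintext = 0x0E
s_1 = Round(s_0, k_0) = 0xE3
s_2 = Round(s_1, k_1) = 0x5C
s_3 = Round(s_2, k_2) = 0x11
s_4 = Round(s_3, k_3) = 0x34

0x34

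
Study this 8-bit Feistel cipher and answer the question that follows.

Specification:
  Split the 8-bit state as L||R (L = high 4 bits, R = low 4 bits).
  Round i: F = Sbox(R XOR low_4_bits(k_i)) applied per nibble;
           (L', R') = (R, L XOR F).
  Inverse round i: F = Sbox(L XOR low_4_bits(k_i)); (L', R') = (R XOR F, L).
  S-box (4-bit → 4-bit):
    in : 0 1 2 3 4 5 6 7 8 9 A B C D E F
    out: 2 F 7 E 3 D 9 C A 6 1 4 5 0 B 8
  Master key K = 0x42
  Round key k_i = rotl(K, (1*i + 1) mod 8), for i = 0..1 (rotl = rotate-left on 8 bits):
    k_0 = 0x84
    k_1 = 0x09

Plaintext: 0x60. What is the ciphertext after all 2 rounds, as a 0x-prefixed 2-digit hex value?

s_0 = plaintext = 0x60
s_1 = Round(s_0, k_0) = 0x05
s_2 = Round(s_1, k_1) = 0x55

0x55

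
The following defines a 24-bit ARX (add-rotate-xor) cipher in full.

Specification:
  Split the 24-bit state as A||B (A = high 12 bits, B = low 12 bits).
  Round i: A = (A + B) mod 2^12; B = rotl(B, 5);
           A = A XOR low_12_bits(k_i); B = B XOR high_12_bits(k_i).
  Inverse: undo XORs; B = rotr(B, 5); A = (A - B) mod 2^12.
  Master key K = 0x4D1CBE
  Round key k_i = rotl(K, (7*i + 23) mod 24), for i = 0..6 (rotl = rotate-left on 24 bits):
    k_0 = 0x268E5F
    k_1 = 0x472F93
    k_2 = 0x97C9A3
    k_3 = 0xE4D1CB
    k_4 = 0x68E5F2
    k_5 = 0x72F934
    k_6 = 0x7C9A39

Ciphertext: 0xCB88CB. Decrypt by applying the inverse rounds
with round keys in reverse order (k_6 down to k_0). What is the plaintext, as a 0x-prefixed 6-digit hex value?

s_0 = ciphertext = 0xCB88CB
s_1 = InvRound(s_0, k_6) = 0x509178
s_2 = InvRound(s_1, k_5) = 0x08BBB2
s_3 = InvRound(s_2, k_4) = 0x710E69
s_4 = InvRound(s_3, k_3) = 0x4DA201
s_5 = InvRound(s_4, k_2) = 0xE9EEDB
s_6 = InvRound(s_5, k_1) = 0xC384D5
s_7 = InvRound(s_6, k_0) = 0x3B2EB5

0x3B2EB5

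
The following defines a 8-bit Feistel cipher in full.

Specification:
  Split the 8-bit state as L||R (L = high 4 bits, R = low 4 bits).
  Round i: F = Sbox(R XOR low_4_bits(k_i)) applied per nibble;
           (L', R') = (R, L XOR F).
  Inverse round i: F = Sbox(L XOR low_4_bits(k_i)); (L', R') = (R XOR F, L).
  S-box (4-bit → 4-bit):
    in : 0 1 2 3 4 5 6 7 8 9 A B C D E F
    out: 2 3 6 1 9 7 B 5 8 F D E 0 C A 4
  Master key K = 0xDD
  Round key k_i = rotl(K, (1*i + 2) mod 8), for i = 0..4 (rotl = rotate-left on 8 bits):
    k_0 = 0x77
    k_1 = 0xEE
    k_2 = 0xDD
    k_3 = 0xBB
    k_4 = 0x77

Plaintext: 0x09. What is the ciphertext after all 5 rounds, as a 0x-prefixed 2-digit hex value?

s_0 = plaintext = 0x09
s_1 = Round(s_0, k_0) = 0x9A
s_2 = Round(s_1, k_1) = 0xA0
s_3 = Round(s_2, k_2) = 0x06
s_4 = Round(s_3, k_3) = 0x6C
s_5 = Round(s_4, k_4) = 0xC8

0xC8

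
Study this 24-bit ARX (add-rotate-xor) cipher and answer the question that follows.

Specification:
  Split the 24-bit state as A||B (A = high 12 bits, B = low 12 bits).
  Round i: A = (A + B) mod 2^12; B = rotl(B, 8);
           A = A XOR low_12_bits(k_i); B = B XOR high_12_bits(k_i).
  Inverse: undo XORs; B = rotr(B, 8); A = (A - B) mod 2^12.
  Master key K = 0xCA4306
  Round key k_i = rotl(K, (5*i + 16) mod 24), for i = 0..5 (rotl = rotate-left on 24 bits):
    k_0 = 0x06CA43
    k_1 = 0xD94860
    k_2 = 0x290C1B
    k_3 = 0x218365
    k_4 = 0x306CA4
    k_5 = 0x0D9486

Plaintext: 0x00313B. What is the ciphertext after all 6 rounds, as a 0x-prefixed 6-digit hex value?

0x51E6D9

s_0 = plaintext = 0x00313B
s_1 = Round(s_0, k_0) = 0xB7DB7F
s_2 = Round(s_1, k_1) = 0xE9C223
s_3 = Round(s_2, k_2) = 0xCA41B2
s_4 = Round(s_3, k_3) = 0xD33003
s_5 = Round(s_4, k_4) = 0x192006
s_6 = Round(s_5, k_5) = 0x51E6D9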